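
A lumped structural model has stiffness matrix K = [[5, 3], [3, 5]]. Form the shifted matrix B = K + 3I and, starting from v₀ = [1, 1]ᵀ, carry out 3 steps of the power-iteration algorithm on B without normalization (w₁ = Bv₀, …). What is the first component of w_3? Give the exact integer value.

1331

B = K + 3I has rows (8, 3); (3, 8)
w1 = Bv₀ = (11, 11)
w2 = Bw1 = (121, 121)
w3 = Bw2 = (1331, 1331)
Requested component of w3: 1331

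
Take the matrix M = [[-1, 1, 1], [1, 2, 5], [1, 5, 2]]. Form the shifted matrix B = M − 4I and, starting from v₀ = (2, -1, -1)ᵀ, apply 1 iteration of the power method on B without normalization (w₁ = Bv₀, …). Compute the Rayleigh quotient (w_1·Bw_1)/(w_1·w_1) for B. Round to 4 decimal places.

-4.5616

B = M − 4I has rows (-5, 1, 1); (1, -2, 5); (1, 5, -2)
w1 = Bv₀ = ((-5)·2 + 1·(-1) + 1·(-1); 1·2 + (-2)·(-1) + 5·(-1); 1·2 + 5·(-1) + (-2)·(-1)) = (-12, -1, -1)
Bw1 = (58, -15, -15)
w1·Bw1 = -666; w1·w1 = 146; μ ≈ -666/146 = -4.5616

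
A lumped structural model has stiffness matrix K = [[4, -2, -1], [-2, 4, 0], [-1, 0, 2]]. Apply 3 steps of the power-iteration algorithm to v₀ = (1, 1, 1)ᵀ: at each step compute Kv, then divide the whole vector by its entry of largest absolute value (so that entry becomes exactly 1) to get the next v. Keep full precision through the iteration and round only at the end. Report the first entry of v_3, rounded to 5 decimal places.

Kv0 = (1.000000, 2.000000, 1.000000); divide by 2.000000 → v1 = (0.500000, 1.000000, 0.500000)
Kv1 = (-0.500000, 3.000000, 0.500000); divide by 3.000000 → v2 = (-0.166667, 1.000000, 0.166667)
Kv2 = (-2.833333, 4.333333, 0.500000); divide by 4.333333 → v3 = (-0.653846, 1.000000, 0.115385)
Requested entry of v3: -17/26 = -0.65385

-0.65385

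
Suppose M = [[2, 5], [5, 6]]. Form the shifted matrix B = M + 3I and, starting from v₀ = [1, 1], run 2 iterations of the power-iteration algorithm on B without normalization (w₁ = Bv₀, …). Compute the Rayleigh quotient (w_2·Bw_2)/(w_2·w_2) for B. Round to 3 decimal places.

B = M + 3I has rows (5, 5); (5, 9)
w1 = Bv₀ = (10, 14)
w2 = Bw1 = (120, 176)
Bw2 = (1480, 2184)
w2·Bw2 = 561984; w2·w2 = 45376; μ ≈ 561984/45376 = 12.385

12.385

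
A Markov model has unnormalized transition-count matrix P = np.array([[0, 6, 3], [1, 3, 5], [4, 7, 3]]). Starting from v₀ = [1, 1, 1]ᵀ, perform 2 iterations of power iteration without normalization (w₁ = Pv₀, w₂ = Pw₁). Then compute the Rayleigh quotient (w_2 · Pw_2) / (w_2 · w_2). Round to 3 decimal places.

w1 = Pv₀ = (0·1 + 6·1 + 3·1; 1·1 + 3·1 + 5·1; 4·1 + 7·1 + 3·1) = (9, 9, 14)
w2 = Pw1 = (0·9 + 6·9 + 3·14; 1·9 + 3·9 + 5·14; 4·9 + 7·9 + 3·14) = (96, 106, 141)
Pw2 = (1059, 1119, 1549)
w2·Pw2 = 96·1059 + 106·1119 + 141·1549 = 438687; w2·w2 = 96·96 + 106·106 + 141·141 = 40333
λ ≈ 438687/40333 = 10.877

10.877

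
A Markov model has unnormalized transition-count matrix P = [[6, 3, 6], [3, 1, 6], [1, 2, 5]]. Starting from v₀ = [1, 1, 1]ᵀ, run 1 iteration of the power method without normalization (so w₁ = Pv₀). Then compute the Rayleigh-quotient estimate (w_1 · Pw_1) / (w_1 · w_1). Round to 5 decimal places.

λ ≈ 10.66838

w1 = Pv₀ = (15, 10, 8)
Pw1 = (168, 103, 75)
w1·Pw1 = 15·168 + 10·103 + 8·75 = 4150; w1·w1 = 15·15 + 10·10 + 8·8 = 389
λ ≈ 4150/389 = 10.66838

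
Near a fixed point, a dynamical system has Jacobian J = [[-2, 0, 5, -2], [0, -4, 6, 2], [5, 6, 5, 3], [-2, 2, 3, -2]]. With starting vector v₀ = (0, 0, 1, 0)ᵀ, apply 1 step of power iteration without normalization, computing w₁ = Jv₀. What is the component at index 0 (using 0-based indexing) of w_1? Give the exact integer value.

w1 = Jv₀ = ((-2)·0 + 0·0 + 5·1 + (-2)·0; 0·0 + (-4)·0 + 6·1 + 2·0; 5·0 + 6·0 + 5·1 + 3·0; (-2)·0 + 2·0 + 3·1 + (-2)·0) = (5, 6, 5, 3)
The requested component of w1 is 5.

5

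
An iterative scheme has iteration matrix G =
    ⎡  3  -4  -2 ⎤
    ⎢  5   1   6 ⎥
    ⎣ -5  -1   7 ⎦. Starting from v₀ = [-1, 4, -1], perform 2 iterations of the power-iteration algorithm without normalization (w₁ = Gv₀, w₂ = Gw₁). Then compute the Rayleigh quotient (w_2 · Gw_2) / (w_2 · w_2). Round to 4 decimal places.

w1 = Gv₀ = (3·(-1) + (-4)·4 + (-2)·(-1); 5·(-1) + 1·4 + 6·(-1); (-5)·(-1) + (-1)·4 + 7·(-1)) = (-17, -7, -6)
w2 = Gw1 = (3·(-17) + (-4)·(-7) + (-2)·(-6); 5·(-17) + 1·(-7) + 6·(-6); (-5)·(-17) + (-1)·(-7) + 7·(-6)) = (-11, -128, 50)
Gw2 = (379, 117, 533)
w2·Gw2 = (-11)·379 + (-128)·117 + 50·533 = 7505; w2·w2 = (-11)·(-11) + (-128)·(-128) + 50·50 = 19005
λ ≈ 7505/19005 = 0.3949

λ ≈ 0.3949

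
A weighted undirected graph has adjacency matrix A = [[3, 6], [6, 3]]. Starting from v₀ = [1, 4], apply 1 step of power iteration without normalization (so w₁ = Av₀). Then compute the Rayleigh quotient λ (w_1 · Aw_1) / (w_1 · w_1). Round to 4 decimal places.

8.5385

w1 = Av₀ = (3·1 + 6·4; 6·1 + 3·4) = (27, 18)
Aw1 = (189, 216)
w1·Aw1 = 27·189 + 18·216 = 8991; w1·w1 = 27·27 + 18·18 = 1053
λ ≈ 8991/1053 = 8.5385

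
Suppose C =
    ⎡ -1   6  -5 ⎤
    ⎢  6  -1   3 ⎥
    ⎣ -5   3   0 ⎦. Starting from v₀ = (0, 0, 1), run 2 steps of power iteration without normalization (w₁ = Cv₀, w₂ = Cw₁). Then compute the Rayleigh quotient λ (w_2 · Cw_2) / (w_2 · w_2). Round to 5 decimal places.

w1 = Cv₀ = (-5, 3, 0)
w2 = Cw1 = (23, -33, 34)
Cw2 = (-391, 273, -214)
w2·Cw2 = 23·(-391) + (-33)·273 + 34·(-214) = -25278; w2·w2 = 23·23 + (-33)·(-33) + 34·34 = 2774
λ ≈ -25278/2774 = -9.11247

λ ≈ -9.11247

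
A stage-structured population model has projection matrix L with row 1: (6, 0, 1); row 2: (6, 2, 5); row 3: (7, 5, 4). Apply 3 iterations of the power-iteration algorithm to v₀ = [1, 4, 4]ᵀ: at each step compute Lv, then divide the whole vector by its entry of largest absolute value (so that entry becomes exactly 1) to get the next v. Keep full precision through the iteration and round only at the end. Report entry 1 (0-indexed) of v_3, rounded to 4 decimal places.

0.8237

Lv0 = (10.00000, 34.00000, 43.00000); divide by 43.00000 → v1 = (0.23256, 0.79070, 1.00000)
Lv1 = (2.39535, 7.97674, 9.58140); divide by 9.58140 → v2 = (0.25000, 0.83252, 1.00000)
Lv2 = (2.50000, 8.16505, 9.91262); divide by 9.91262 → v3 = (0.25220, 0.82370, 1.00000)
Requested entry of v3: 3364/4084 = 0.8237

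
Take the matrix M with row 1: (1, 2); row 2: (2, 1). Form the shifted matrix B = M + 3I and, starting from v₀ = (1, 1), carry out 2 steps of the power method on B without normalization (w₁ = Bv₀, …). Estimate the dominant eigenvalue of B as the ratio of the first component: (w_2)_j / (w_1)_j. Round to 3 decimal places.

B = M + 3I has rows (4, 2); (2, 4)
w1 = Bv₀ = (4·1 + 2·1; 2·1 + 4·1) = (6, 6)
w2 = Bw1 = (4·6 + 2·6; 2·6 + 4·6) = (36, 36)
Ratio: 36/6 = 6.000

μ ≈ 6.000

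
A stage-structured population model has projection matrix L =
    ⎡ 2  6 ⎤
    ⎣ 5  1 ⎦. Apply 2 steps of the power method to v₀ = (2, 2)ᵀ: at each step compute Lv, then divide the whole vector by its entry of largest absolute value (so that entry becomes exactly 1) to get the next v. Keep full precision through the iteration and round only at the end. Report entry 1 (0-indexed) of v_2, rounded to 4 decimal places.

0.8846

Lv0 = (16.00000, 12.00000); divide by 16.00000 → v1 = (1.00000, 0.75000)
Lv1 = (6.50000, 5.75000); divide by 6.50000 → v2 = (1.00000, 0.88462)
Requested entry of v2: 92/104 = 0.8846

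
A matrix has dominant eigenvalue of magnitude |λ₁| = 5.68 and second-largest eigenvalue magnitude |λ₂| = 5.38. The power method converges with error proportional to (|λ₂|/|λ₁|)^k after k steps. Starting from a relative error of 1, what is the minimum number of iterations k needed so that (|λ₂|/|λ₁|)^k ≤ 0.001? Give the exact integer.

128

|λ₂/λ₁| = 5.38/5.68 = 0.94718
Need k ≥ ln(0.001) / ln(0.94718) = -6.9078 / -0.0543 ≈ 127.302
Smallest integer k satisfying the bound: 128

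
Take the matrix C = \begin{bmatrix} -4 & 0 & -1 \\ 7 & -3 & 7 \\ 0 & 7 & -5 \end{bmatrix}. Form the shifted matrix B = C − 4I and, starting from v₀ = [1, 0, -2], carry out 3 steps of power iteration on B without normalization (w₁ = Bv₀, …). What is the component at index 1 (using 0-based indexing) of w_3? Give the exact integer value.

-2198

B = C − 4I has rows (-8, 0, -1); (7, -7, 7); (0, 7, -9)
w1 = Bv₀ = ((-8)·1 + 0·0 + (-1)·(-2); 7·1 + (-7)·0 + 7·(-2); 0·1 + 7·0 + (-9)·(-2)) = (-6, -7, 18)
w2 = Bw1 = ((-8)·(-6) + 0·(-7) + (-1)·18; 7·(-6) + (-7)·(-7) + 7·18; 0·(-6) + 7·(-7) + (-9)·18) = (30, 133, -211)
w3 = Bw2 = (-29, -2198, 2830)
Requested component of w3: -2198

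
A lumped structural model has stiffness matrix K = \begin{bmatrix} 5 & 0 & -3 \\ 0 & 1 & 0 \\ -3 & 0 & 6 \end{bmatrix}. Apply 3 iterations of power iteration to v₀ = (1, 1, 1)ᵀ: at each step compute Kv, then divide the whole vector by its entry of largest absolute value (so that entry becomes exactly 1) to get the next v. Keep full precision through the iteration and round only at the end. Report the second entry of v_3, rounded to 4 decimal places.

0.0145

Kv0 = (2.00000, 1.00000, 3.00000); divide by 3.00000 → v1 = (0.66667, 0.33333, 1.00000)
Kv1 = (0.33333, 0.33333, 4.00000); divide by 4.00000 → v2 = (0.08333, 0.08333, 1.00000)
Kv2 = (-2.58333, 0.08333, 5.75000); divide by 5.75000 → v3 = (-0.44928, 0.01449, 1.00000)
Requested entry of v3: 1/69 = 0.0145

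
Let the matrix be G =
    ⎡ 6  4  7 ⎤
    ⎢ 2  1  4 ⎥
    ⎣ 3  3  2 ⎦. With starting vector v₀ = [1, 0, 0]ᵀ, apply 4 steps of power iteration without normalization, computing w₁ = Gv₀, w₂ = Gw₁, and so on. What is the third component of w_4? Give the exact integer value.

3606

w1 = Gv₀ = (6·1 + 4·0 + 7·0; 2·1 + 1·0 + 4·0; 3·1 + 3·0 + 2·0) = (6, 2, 3)
w2 = Gw1 = (6·6 + 4·2 + 7·3; 2·6 + 1·2 + 4·3; 3·6 + 3·2 + 2·3) = (65, 26, 30)
w3 = Gw2 = (704, 276, 333)
w4 = Gw3 = (7659, 3016, 3606)
The requested component of w4 is 3606.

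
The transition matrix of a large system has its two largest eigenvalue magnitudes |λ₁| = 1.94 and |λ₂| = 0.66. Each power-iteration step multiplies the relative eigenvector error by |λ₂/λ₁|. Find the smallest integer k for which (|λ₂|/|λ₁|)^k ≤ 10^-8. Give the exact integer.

18

|λ₂/λ₁| = 0.66/1.94 = 0.34021
Need k ≥ ln(10^-8) / ln(0.34021) = -18.4207 / -1.0782 ≈ 17.085
Smallest integer k satisfying the bound: 18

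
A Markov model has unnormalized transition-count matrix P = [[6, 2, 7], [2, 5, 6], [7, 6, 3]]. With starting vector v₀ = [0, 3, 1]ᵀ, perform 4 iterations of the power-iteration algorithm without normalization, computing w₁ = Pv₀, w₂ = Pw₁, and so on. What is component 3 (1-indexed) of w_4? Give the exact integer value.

62279

w1 = Pv₀ = (13, 21, 21)
w2 = Pw1 = (267, 257, 280)
w3 = Pw2 = (4076, 3499, 4251)
w4 = Pw3 = (61211, 51153, 62279)
The requested component of w4 is 62279.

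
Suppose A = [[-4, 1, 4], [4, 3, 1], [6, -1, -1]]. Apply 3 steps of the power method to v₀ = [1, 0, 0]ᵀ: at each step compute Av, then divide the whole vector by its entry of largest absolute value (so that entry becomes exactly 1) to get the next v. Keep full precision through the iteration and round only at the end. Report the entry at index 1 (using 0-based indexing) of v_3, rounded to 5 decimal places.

-0.47742

Av0 = (-4.000000, 4.000000, 6.000000); divide by 6.000000 → v1 = (-0.666667, 0.666667, 1.000000)
Av1 = (7.333333, 0.333333, -5.666667); divide by 7.333333 → v2 = (1.000000, 0.045455, -0.772727)
Av2 = (-7.045455, 3.363636, 6.727273); divide by -7.045455 → v3 = (1.000000, -0.477419, -0.954839)
Requested entry of v3: 148/-310 = -0.47742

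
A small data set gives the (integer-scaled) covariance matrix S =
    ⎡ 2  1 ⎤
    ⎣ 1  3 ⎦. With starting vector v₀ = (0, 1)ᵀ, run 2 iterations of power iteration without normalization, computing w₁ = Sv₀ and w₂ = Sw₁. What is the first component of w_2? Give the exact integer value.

5

w1 = Sv₀ = (1, 3)
w2 = Sw1 = (5, 10)
The requested component of w2 is 5.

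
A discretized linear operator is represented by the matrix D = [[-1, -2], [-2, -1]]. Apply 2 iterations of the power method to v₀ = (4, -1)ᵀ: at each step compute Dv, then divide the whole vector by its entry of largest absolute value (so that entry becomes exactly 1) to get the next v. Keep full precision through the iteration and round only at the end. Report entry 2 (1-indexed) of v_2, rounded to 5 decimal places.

0.68750

Dv0 = (-2.000000, -7.000000); divide by -7.000000 → v1 = (0.285714, 1.000000)
Dv1 = (-2.285714, -1.571429); divide by -2.285714 → v2 = (1.000000, 0.687500)
Requested entry of v2: 11/16 = 0.68750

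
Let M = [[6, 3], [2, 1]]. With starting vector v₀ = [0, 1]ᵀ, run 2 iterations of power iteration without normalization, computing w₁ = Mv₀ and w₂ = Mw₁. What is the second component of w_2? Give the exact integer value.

7

w1 = Mv₀ = (6·0 + 3·1; 2·0 + 1·1) = (3, 1)
w2 = Mw1 = (6·3 + 3·1; 2·3 + 1·1) = (21, 7)
The requested component of w2 is 7.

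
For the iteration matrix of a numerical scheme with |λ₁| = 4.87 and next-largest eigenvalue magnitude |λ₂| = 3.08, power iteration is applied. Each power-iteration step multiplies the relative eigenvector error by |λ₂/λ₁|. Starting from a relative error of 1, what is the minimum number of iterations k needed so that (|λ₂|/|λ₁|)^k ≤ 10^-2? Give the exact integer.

|λ₂/λ₁| = 3.08/4.87 = 0.63244
Need k ≥ ln(10^-2) / ln(0.63244) = -4.6052 / -0.4582 ≈ 10.051
Smallest integer k satisfying the bound: 11

11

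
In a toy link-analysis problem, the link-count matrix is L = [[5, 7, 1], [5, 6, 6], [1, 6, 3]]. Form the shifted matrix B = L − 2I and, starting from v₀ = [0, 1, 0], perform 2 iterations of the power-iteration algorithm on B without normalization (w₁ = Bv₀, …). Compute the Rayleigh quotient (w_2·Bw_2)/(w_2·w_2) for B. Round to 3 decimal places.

B = L − 2I has rows (3, 7, 1); (5, 4, 6); (1, 6, 1)
w1 = Bv₀ = (3·0 + 7·1 + 1·0; 5·0 + 4·1 + 6·0; 1·0 + 6·1 + 1·0) = (7, 4, 6)
w2 = Bw1 = (3·7 + 7·4 + 1·6; 5·7 + 4·4 + 6·6; 1·7 + 6·4 + 1·6) = (55, 87, 37)
Bw2 = (811, 845, 614)
w2·Bw2 = 140838; w2·w2 = 11963; μ ≈ 140838/11963 = 11.773

11.773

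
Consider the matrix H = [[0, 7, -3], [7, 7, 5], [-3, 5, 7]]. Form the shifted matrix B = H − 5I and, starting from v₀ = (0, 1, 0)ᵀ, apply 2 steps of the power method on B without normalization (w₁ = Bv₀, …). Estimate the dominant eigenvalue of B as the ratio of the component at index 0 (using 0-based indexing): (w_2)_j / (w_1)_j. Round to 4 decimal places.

-5.1429

B = H − 5I has rows (-5, 7, -3); (7, 2, 5); (-3, 5, 2)
w1 = Bv₀ = (7, 2, 5)
w2 = Bw1 = (-36, 78, -1)
Ratio: -36/7 = -5.1429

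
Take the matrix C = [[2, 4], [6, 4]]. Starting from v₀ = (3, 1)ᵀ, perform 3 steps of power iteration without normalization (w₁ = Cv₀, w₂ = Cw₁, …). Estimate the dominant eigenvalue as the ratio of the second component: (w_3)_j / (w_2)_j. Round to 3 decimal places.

w1 = Cv₀ = (2·3 + 4·1; 6·3 + 4·1) = (10, 22)
w2 = Cw1 = (2·10 + 4·22; 6·10 + 4·22) = (108, 148)
w3 = Cw2 = (808, 1240)
Ratio at component: 1240 / 148 = 8.378

λ ≈ 8.378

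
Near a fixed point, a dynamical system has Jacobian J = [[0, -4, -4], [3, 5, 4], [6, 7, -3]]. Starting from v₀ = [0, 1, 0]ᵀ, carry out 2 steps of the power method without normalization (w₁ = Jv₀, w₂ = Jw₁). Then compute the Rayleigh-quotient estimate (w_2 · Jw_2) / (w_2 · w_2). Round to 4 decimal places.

w1 = Jv₀ = (-4, 5, 7)
w2 = Jw1 = (-48, 41, -10)
Jw2 = (-124, 21, 29)
w2·Jw2 = (-48)·(-124) + 41·21 + (-10)·29 = 6523; w2·w2 = (-48)·(-48) + 41·41 + (-10)·(-10) = 4085
λ ≈ 6523/4085 = 1.5968

λ ≈ 1.5968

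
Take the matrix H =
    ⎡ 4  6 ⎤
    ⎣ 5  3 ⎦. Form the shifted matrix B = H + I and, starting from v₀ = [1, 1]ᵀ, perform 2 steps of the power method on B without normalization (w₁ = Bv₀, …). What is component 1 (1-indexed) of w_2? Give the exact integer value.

B = H + I has rows (5, 6); (5, 4)
w1 = Bv₀ = (11, 9)
w2 = Bw1 = (109, 91)
Requested component of w2: 109

109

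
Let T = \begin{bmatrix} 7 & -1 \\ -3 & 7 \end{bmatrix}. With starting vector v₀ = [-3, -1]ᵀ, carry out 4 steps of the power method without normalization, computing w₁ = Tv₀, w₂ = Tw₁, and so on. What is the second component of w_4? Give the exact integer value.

w1 = Tv₀ = (-20, 2)
w2 = Tw1 = (-142, 74)
w3 = Tw2 = (-1068, 944)
w4 = Tw3 = (-8420, 9812)
The requested component of w4 is 9812.

9812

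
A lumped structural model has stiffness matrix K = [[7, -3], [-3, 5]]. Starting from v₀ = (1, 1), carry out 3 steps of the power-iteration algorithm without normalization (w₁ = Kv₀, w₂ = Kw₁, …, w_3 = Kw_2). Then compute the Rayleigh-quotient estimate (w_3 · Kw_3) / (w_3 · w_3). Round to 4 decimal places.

w1 = Kv₀ = (4, 2)
w2 = Kw1 = (22, -2)
w3 = Kw2 = (160, -76)
Kw3 = (1348, -860)
w3·Kw3 = 160·1348 + (-76)·(-860) = 281040; w3·w3 = 160·160 + (-76)·(-76) = 31376
λ ≈ 281040/31376 = 8.9572

8.9572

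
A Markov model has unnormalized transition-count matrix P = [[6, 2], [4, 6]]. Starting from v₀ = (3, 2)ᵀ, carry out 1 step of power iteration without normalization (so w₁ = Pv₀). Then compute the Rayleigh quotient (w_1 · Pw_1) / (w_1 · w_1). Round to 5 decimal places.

λ ≈ 8.98868

w1 = Pv₀ = (6·3 + 2·2; 4·3 + 6·2) = (22, 24)
Pw1 = (180, 232)
w1·Pw1 = 22·180 + 24·232 = 9528; w1·w1 = 22·22 + 24·24 = 1060
λ ≈ 9528/1060 = 8.98868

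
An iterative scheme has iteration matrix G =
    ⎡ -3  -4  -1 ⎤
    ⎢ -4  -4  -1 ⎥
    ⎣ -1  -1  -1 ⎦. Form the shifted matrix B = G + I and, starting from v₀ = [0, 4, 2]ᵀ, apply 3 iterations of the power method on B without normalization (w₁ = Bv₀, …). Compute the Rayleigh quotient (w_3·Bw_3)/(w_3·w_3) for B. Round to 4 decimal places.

μ ≈ -6.8224

B = G + I has rows (-2, -4, -1); (-4, -3, -1); (-1, -1, 0)
w1 = Bv₀ = (-18, -14, -4)
w2 = Bw1 = (96, 118, 32)
w3 = Bw2 = (-696, -770, -214)
Bw3 = (4686, 5308, 1466)
w3·Bw3 = -7662340; w3·w3 = 1123112; μ ≈ -7662340/1123112 = -6.8224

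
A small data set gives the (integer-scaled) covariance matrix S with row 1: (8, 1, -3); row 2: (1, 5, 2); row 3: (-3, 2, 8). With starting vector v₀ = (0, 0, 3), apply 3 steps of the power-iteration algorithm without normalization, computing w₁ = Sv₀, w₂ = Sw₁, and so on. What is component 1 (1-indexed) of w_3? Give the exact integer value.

-1728

w1 = Sv₀ = (8·0 + 1·0 + (-3)·3; 1·0 + 5·0 + 2·3; (-3)·0 + 2·0 + 8·3) = (-9, 6, 24)
w2 = Sw1 = (8·(-9) + 1·6 + (-3)·24; 1·(-9) + 5·6 + 2·24; (-3)·(-9) + 2·6 + 8·24) = (-138, 69, 231)
w3 = Sw2 = (-1728, 669, 2400)
The requested component of w3 is -1728.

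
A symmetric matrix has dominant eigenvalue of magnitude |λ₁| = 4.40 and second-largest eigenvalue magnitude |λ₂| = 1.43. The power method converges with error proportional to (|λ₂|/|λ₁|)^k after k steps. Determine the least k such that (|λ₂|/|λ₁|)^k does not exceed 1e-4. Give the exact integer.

9

|λ₂/λ₁| = 1.43/4.40 = 0.32500
Need k ≥ ln(1e-4) / ln(0.32500) = -9.2103 / -1.1239 ≈ 8.195
Smallest integer k satisfying the bound: 9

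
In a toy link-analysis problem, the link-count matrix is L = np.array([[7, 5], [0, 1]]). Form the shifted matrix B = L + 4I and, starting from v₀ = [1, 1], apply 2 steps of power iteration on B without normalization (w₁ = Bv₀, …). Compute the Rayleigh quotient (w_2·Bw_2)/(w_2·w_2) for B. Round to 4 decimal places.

11.5210

B = L + 4I has rows (11, 5); (0, 5)
w1 = Bv₀ = (16, 5)
w2 = Bw1 = (201, 25)
Bw2 = (2336, 125)
w2·Bw2 = 472661; w2·w2 = 41026; μ ≈ 472661/41026 = 11.5210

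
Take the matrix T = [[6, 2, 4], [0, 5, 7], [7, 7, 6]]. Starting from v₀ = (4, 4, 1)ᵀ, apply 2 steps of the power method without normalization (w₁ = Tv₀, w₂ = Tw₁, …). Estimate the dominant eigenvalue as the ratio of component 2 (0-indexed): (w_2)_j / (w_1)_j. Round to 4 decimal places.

13.1129

w1 = Tv₀ = (6·4 + 2·4 + 4·1; 0·4 + 5·4 + 7·1; 7·4 + 7·4 + 6·1) = (36, 27, 62)
w2 = Tw1 = (6·36 + 2·27 + 4·62; 0·36 + 5·27 + 7·62; 7·36 + 7·27 + 6·62) = (518, 569, 813)
Ratio at component: 813 / 62 = 13.1129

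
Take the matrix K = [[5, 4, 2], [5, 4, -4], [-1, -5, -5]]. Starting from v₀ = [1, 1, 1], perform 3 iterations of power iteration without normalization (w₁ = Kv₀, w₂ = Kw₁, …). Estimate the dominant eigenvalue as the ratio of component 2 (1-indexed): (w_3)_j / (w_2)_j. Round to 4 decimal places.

w1 = Kv₀ = (5·1 + 4·1 + 2·1; 5·1 + 4·1 + (-4)·1; (-1)·1 + (-5)·1 + (-5)·1) = (11, 5, -11)
w2 = Kw1 = (5·11 + 4·5 + 2·(-11); 5·11 + 4·5 + (-4)·(-11); (-1)·11 + (-5)·5 + (-5)·(-11)) = (53, 119, 19)
w3 = Kw2 = (779, 665, -743)
Ratio at component: 665 / 119 = 5.5882

λ ≈ 5.5882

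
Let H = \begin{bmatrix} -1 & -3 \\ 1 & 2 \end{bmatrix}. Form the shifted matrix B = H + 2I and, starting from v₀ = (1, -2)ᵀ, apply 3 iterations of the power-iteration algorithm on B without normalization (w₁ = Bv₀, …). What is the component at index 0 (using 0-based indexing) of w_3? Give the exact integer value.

B = H + 2I has rows (1, -3); (1, 4)
w1 = Bv₀ = (7, -7)
w2 = Bw1 = (28, -21)
w3 = Bw2 = (91, -56)
Requested component of w3: 91

91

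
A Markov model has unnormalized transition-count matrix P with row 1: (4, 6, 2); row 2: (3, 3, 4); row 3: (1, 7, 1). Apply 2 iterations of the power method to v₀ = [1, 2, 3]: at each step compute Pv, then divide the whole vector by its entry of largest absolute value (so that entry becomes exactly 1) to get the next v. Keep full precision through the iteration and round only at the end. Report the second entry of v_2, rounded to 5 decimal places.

0.80400

Pv0 = (22.000000, 21.000000, 18.000000); divide by 22.000000 → v1 = (1.000000, 0.954545, 0.818182)
Pv1 = (11.363636, 9.136364, 8.500000); divide by 11.363636 → v2 = (1.000000, 0.804000, 0.748000)
Requested entry of v2: 201/250 = 0.80400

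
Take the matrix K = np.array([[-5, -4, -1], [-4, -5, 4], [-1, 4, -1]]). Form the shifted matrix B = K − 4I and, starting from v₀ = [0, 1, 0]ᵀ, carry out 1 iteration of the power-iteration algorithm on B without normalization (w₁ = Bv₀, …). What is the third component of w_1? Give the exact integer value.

B = K − 4I has rows (-9, -4, -1); (-4, -9, 4); (-1, 4, -5)
w1 = Bv₀ = (-4, -9, 4)
Requested component of w1: 4

4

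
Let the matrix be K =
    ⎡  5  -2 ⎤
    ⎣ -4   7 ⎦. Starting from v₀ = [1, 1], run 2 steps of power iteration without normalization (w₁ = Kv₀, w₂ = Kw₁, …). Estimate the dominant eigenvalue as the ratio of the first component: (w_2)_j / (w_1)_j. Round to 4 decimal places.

3.0000

w1 = Kv₀ = (5·1 + (-2)·1; (-4)·1 + 7·1) = (3, 3)
w2 = Kw1 = (5·3 + (-2)·3; (-4)·3 + 7·3) = (9, 9)
Ratio at component: 9 / 3 = 3.0000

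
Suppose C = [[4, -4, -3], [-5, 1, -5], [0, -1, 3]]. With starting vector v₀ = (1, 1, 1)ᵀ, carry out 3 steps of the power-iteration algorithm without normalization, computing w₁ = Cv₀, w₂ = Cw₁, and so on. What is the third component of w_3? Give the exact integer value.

49

w1 = Cv₀ = (4·1 + (-4)·1 + (-3)·1; (-5)·1 + 1·1 + (-5)·1; 0·1 + (-1)·1 + 3·1) = (-3, -9, 2)
w2 = Cw1 = (4·(-3) + (-4)·(-9) + (-3)·2; (-5)·(-3) + 1·(-9) + (-5)·2; 0·(-3) + (-1)·(-9) + 3·2) = (18, -4, 15)
w3 = Cw2 = (43, -169, 49)
The requested component of w3 is 49.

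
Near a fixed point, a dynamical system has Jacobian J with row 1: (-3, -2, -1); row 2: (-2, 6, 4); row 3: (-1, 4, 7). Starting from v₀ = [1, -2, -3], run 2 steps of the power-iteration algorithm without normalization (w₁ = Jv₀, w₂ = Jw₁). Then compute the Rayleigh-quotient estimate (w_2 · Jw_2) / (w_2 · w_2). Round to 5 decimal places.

w1 = Jv₀ = (4, -26, -30)
w2 = Jw1 = (70, -284, -318)
Jw2 = (676, -3116, -3432)
w2·Jw2 = 70·676 + (-284)·(-3116) + (-318)·(-3432) = 2023640; w2·w2 = 70·70 + (-284)·(-284) + (-318)·(-318) = 186680
λ ≈ 2023640/186680 = 10.84015

λ ≈ 10.84015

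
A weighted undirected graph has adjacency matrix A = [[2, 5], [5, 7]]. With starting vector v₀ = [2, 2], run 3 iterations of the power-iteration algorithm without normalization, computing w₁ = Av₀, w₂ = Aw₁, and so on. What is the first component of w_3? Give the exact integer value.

w1 = Av₀ = (2·2 + 5·2; 5·2 + 7·2) = (14, 24)
w2 = Aw1 = (2·14 + 5·24; 5·14 + 7·24) = (148, 238)
w3 = Aw2 = (1486, 2406)
The requested component of w3 is 1486.

1486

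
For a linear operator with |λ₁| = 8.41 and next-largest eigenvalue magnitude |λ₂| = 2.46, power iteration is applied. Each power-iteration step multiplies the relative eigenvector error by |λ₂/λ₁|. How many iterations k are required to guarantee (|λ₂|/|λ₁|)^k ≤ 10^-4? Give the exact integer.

|λ₂/λ₁| = 2.46/8.41 = 0.29251
Need k ≥ ln(10^-4) / ln(0.29251) = -9.2103 / -1.2293 ≈ 7.493
Smallest integer k satisfying the bound: 8

8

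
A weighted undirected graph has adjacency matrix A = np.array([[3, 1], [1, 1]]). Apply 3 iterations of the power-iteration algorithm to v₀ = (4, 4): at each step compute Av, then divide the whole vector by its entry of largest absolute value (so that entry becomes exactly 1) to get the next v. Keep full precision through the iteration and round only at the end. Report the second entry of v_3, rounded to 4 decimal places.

Av0 = (16.00000, 8.00000); divide by 16.00000 → v1 = (1.00000, 0.50000)
Av1 = (3.50000, 1.50000); divide by 3.50000 → v2 = (1.00000, 0.42857)
Av2 = (3.42857, 1.42857); divide by 3.42857 → v3 = (1.00000, 0.41667)
Requested entry of v3: 80/192 = 0.4167

0.4167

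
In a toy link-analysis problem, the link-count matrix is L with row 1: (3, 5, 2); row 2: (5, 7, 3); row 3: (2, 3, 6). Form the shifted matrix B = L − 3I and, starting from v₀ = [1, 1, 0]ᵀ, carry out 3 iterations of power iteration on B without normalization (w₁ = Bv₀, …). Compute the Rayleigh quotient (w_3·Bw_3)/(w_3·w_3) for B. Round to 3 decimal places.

9.411

B = L − 3I has rows (0, 5, 2); (5, 4, 3); (2, 3, 3)
w1 = Bv₀ = (0·1 + 5·1 + 2·0; 5·1 + 4·1 + 3·0; 2·1 + 3·1 + 3·0) = (5, 9, 5)
w2 = Bw1 = (0·5 + 5·9 + 2·5; 5·5 + 4·9 + 3·5; 2·5 + 3·9 + 3·5) = (55, 76, 52)
w3 = Bw2 = (484, 735, 494)
Bw3 = (4663, 6842, 4655)
w3·Bw3 = 9585332; w3·w3 = 1018517; μ ≈ 9585332/1018517 = 9.411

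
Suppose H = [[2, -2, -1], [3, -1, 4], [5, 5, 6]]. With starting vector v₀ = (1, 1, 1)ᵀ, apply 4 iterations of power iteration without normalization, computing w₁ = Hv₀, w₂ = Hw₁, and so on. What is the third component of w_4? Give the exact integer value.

5346

w1 = Hv₀ = (2·1 + (-2)·1 + (-1)·1; 3·1 + (-1)·1 + 4·1; 5·1 + 5·1 + 6·1) = (-1, 6, 16)
w2 = Hw1 = (2·(-1) + (-2)·6 + (-1)·16; 3·(-1) + (-1)·6 + 4·16; 5·(-1) + 5·6 + 6·16) = (-30, 55, 121)
w3 = Hw2 = (-291, 339, 851)
w4 = Hw3 = (-2111, 2192, 5346)
The requested component of w4 is 5346.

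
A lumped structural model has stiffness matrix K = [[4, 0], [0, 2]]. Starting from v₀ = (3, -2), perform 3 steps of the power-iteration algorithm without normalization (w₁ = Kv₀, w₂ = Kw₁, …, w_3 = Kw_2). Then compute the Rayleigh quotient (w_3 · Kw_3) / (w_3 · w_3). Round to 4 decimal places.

λ ≈ 3.9862

w1 = Kv₀ = (12, -4)
w2 = Kw1 = (48, -8)
w3 = Kw2 = (192, -16)
Kw3 = (768, -32)
w3·Kw3 = 192·768 + (-16)·(-32) = 147968; w3·w3 = 192·192 + (-16)·(-16) = 37120
λ ≈ 147968/37120 = 3.9862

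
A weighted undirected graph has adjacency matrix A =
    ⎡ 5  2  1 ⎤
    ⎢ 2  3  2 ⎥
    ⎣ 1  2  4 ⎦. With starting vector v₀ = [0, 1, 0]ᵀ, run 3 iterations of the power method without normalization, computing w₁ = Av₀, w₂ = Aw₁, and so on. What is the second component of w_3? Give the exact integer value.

119

w1 = Av₀ = (5·0 + 2·1 + 1·0; 2·0 + 3·1 + 2·0; 1·0 + 2·1 + 4·0) = (2, 3, 2)
w2 = Aw1 = (5·2 + 2·3 + 1·2; 2·2 + 3·3 + 2·2; 1·2 + 2·3 + 4·2) = (18, 17, 16)
w3 = Aw2 = (140, 119, 116)
The requested component of w3 is 119.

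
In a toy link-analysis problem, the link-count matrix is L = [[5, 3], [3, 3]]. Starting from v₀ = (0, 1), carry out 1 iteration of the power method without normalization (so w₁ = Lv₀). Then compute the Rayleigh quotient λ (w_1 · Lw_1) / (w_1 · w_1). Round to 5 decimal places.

w1 = Lv₀ = (5·0 + 3·1; 3·0 + 3·1) = (3, 3)
Lw1 = (24, 18)
w1·Lw1 = 3·24 + 3·18 = 126; w1·w1 = 3·3 + 3·3 = 18
λ ≈ 126/18 = 7.00000

λ ≈ 7.00000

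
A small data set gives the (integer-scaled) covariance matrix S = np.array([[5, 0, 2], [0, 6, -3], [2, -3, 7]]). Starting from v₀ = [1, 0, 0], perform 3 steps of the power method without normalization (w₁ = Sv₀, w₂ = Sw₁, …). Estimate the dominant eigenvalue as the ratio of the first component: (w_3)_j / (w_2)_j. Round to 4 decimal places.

w1 = Sv₀ = (5·1 + 0·0 + 2·0; 0·1 + 6·0 + (-3)·0; 2·1 + (-3)·0 + 7·0) = (5, 0, 2)
w2 = Sw1 = (5·5 + 0·0 + 2·2; 0·5 + 6·0 + (-3)·2; 2·5 + (-3)·0 + 7·2) = (29, -6, 24)
w3 = Sw2 = (193, -108, 244)
Ratio at component: 193 / 29 = 6.6552

6.6552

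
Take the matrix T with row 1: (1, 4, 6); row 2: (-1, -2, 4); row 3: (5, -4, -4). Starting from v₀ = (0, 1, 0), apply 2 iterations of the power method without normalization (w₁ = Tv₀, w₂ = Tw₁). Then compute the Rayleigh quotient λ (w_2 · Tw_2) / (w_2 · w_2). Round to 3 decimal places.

w1 = Tv₀ = (1·0 + 4·1 + 6·0; (-1)·0 + (-2)·1 + 4·0; 5·0 + (-4)·1 + (-4)·0) = (4, -2, -4)
w2 = Tw1 = (1·4 + 4·(-2) + 6·(-4); (-1)·4 + (-2)·(-2) + 4·(-4); 5·4 + (-4)·(-2) + (-4)·(-4)) = (-28, -16, 44)
Tw2 = (172, 236, -252)
w2·Tw2 = (-28)·172 + (-16)·236 + 44·(-252) = -19680; w2·w2 = (-28)·(-28) + (-16)·(-16) + 44·44 = 2976
λ ≈ -19680/2976 = -6.613

-6.613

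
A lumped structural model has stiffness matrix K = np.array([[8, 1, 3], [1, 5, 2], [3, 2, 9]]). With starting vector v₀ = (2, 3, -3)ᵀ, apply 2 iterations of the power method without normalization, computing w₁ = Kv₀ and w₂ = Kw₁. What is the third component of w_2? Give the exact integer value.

w1 = Kv₀ = (10, 11, -15)
w2 = Kw1 = (46, 35, -83)
The requested component of w2 is -83.

-83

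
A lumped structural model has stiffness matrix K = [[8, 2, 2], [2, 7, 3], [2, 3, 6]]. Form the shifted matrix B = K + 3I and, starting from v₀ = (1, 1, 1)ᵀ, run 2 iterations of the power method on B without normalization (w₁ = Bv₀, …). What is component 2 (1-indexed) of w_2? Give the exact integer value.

222

B = K + 3I has rows (11, 2, 2); (2, 10, 3); (2, 3, 9)
w1 = Bv₀ = (11·1 + 2·1 + 2·1; 2·1 + 10·1 + 3·1; 2·1 + 3·1 + 9·1) = (15, 15, 14)
w2 = Bw1 = (11·15 + 2·15 + 2·14; 2·15 + 10·15 + 3·14; 2·15 + 3·15 + 9·14) = (223, 222, 201)
Requested component of w2: 222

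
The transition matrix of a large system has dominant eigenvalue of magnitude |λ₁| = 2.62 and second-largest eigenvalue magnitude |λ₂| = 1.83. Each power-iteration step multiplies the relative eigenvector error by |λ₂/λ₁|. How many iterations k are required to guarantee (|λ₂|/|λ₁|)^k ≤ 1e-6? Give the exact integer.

39

|λ₂/λ₁| = 1.83/2.62 = 0.69847
Need k ≥ ln(1e-6) / ln(0.69847) = -13.8155 / -0.3589 ≈ 38.499
Smallest integer k satisfying the bound: 39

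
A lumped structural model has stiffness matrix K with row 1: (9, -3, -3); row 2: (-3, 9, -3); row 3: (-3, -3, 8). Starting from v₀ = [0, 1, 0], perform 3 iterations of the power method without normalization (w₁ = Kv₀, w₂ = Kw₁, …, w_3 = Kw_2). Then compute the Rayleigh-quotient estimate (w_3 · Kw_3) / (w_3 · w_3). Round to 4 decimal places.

11.8604

w1 = Kv₀ = (9·0 + (-3)·1 + (-3)·0; (-3)·0 + 9·1 + (-3)·0; (-3)·0 + (-3)·1 + 8·0) = (-3, 9, -3)
w2 = Kw1 = (9·(-3) + (-3)·9 + (-3)·(-3); (-3)·(-3) + 9·9 + (-3)·(-3); (-3)·(-3) + (-3)·9 + 8·(-3)) = (-45, 99, -42)
w3 = Kw2 = (-576, 1152, -498)
Kw3 = (-7146, 13590, -5712)
w3·Kw3 = (-576)·(-7146) + 1152·13590 + (-498)·(-5712) = 22616352; w3·w3 = (-576)·(-576) + 1152·1152 + (-498)·(-498) = 1906884
λ ≈ 22616352/1906884 = 11.8604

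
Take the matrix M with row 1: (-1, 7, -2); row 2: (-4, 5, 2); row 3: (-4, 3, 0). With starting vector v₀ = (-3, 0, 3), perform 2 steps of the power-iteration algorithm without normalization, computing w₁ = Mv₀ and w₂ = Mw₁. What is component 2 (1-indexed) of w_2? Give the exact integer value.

126

w1 = Mv₀ = (-3, 18, 12)
w2 = Mw1 = (105, 126, 66)
The requested component of w2 is 126.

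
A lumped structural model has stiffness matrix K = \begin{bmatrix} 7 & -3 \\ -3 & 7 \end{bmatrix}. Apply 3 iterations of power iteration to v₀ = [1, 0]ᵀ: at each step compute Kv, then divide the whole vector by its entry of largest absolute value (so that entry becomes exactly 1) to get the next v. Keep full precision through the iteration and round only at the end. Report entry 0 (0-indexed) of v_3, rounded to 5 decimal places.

1.00000

Kv0 = (7.000000, -3.000000); divide by 7.000000 → v1 = (1.000000, -0.428571)
Kv1 = (8.285714, -6.000000); divide by 8.285714 → v2 = (1.000000, -0.724138)
Kv2 = (9.172414, -8.068966); divide by 9.172414 → v3 = (1.000000, -0.879699)
Requested entry of v3: 532/532 = 1.00000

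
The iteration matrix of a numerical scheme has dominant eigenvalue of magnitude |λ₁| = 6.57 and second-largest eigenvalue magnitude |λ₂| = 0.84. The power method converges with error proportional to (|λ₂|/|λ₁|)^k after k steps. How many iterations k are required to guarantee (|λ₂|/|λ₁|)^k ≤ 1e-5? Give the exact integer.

|λ₂/λ₁| = 0.84/6.57 = 0.12785
Need k ≥ ln(1e-5) / ln(0.12785) = -11.5129 / -2.0569 ≈ 5.597
Smallest integer k satisfying the bound: 6

6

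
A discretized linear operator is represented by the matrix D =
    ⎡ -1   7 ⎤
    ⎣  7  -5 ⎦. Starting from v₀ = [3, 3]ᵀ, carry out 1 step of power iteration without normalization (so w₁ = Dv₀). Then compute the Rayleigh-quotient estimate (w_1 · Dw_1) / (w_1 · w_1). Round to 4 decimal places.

2.8000

w1 = Dv₀ = ((-1)·3 + 7·3; 7·3 + (-5)·3) = (18, 6)
Dw1 = (24, 96)
w1·Dw1 = 18·24 + 6·96 = 1008; w1·w1 = 18·18 + 6·6 = 360
λ ≈ 1008/360 = 2.8000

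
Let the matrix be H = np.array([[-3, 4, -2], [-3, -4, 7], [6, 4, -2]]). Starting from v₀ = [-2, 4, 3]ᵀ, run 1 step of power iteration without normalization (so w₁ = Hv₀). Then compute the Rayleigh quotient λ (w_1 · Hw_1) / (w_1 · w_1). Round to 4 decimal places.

λ ≈ -3.8163

w1 = Hv₀ = ((-3)·(-2) + 4·4 + (-2)·3; (-3)·(-2) + (-4)·4 + 7·3; 6·(-2) + 4·4 + (-2)·3) = (16, 11, -2)
Hw1 = (0, -106, 144)
w1·Hw1 = 16·0 + 11·(-106) + (-2)·144 = -1454; w1·w1 = 16·16 + 11·11 + (-2)·(-2) = 381
λ ≈ -1454/381 = -3.8163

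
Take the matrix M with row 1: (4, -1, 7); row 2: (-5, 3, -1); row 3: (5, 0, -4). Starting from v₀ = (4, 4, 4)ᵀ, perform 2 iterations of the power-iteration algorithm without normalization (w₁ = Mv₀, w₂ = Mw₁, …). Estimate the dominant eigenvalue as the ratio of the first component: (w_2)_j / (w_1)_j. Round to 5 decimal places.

w1 = Mv₀ = (4·4 + (-1)·4 + 7·4; (-5)·4 + 3·4 + (-1)·4; 5·4 + 0·4 + (-4)·4) = (40, -12, 4)
w2 = Mw1 = (4·40 + (-1)·(-12) + 7·4; (-5)·40 + 3·(-12) + (-1)·4; 5·40 + 0·(-12) + (-4)·4) = (200, -240, 184)
Ratio at component: 200 / 40 = 5.00000

5.00000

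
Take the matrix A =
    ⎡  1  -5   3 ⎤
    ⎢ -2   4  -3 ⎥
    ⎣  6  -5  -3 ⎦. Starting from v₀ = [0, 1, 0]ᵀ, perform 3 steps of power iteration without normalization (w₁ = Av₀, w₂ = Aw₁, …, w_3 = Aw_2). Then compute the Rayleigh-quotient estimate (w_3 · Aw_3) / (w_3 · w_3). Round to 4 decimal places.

w1 = Av₀ = (-5, 4, -5)
w2 = Aw1 = (-40, 41, -35)
w3 = Aw2 = (-350, 349, -340)
Aw3 = (-3115, 3116, -2825)
w3·Aw3 = (-350)·(-3115) + 349·3116 + (-340)·(-2825) = 3138234; w3·w3 = (-350)·(-350) + 349·349 + (-340)·(-340) = 359901
λ ≈ 3138234/359901 = 8.7197

λ ≈ 8.7197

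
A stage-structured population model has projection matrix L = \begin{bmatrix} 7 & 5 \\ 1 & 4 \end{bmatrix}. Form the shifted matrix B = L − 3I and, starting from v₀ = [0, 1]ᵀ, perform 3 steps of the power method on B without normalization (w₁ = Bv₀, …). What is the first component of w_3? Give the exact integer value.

130

B = L − 3I has rows (4, 5); (1, 1)
w1 = Bv₀ = (4·0 + 5·1; 1·0 + 1·1) = (5, 1)
w2 = Bw1 = (4·5 + 5·1; 1·5 + 1·1) = (25, 6)
w3 = Bw2 = (130, 31)
Requested component of w3: 130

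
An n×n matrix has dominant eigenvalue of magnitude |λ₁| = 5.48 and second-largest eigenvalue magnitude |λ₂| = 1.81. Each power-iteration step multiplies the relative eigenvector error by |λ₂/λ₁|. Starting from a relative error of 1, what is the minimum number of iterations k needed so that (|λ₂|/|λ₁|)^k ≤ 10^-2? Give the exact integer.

|λ₂/λ₁| = 1.81/5.48 = 0.33029
Need k ≥ ln(10^-2) / ln(0.33029) = -4.6052 / -1.1078 ≈ 4.157
Smallest integer k satisfying the bound: 5

5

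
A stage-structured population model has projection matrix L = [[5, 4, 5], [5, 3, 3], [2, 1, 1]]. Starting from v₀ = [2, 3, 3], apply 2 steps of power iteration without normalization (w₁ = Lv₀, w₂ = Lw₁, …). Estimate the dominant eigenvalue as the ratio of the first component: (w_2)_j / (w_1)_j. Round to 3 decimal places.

w1 = Lv₀ = (5·2 + 4·3 + 5·3; 5·2 + 3·3 + 3·3; 2·2 + 1·3 + 1·3) = (37, 28, 10)
w2 = Lw1 = (5·37 + 4·28 + 5·10; 5·37 + 3·28 + 3·10; 2·37 + 1·28 + 1·10) = (347, 299, 112)
Ratio at component: 347 / 37 = 9.378

9.378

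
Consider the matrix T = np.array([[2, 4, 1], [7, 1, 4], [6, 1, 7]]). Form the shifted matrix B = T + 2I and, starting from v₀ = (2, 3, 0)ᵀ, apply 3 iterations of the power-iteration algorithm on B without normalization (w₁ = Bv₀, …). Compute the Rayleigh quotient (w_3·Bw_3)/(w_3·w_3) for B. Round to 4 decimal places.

μ ≈ 12.6721

B = T + 2I has rows (4, 4, 1); (7, 3, 4); (6, 1, 9)
w1 = Bv₀ = (4·2 + 4·3 + 1·0; 7·2 + 3·3 + 4·0; 6·2 + 1·3 + 9·0) = (20, 23, 15)
w2 = Bw1 = (4·20 + 4·23 + 1·15; 7·20 + 3·23 + 4·15; 6·20 + 1·23 + 9·15) = (187, 269, 278)
w3 = Bw2 = (2102, 3228, 3893)
Bw3 = (25213, 39970, 50877)
w3·Bw3 = 380085047; w3·w3 = 29993837; μ ≈ 380085047/29993837 = 12.6721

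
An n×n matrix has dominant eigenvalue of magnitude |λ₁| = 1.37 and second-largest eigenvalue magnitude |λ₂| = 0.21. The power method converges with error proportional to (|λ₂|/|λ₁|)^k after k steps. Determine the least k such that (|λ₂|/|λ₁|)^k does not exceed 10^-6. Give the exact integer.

|λ₂/λ₁| = 0.21/1.37 = 0.15328
Need k ≥ ln(10^-6) / ln(0.15328) = -13.8155 / -1.8755 ≈ 7.366
Smallest integer k satisfying the bound: 8

8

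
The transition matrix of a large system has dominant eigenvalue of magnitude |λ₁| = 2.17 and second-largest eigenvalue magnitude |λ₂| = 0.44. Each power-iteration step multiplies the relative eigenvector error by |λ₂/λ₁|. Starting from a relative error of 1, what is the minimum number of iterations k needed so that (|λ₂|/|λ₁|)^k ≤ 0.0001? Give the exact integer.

|λ₂/λ₁| = 0.44/2.17 = 0.20276
Need k ≥ ln(0.0001) / ln(0.20276) = -9.2103 / -1.5957 ≈ 5.772
Smallest integer k satisfying the bound: 6

6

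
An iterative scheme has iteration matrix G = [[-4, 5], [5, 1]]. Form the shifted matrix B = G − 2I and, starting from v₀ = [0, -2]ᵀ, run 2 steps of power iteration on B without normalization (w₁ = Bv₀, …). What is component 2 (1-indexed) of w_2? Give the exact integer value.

B = G − 2I has rows (-6, 5); (5, -1)
w1 = Bv₀ = ((-6)·0 + 5·(-2); 5·0 + (-1)·(-2)) = (-10, 2)
w2 = Bw1 = ((-6)·(-10) + 5·2; 5·(-10) + (-1)·2) = (70, -52)
Requested component of w2: -52

-52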